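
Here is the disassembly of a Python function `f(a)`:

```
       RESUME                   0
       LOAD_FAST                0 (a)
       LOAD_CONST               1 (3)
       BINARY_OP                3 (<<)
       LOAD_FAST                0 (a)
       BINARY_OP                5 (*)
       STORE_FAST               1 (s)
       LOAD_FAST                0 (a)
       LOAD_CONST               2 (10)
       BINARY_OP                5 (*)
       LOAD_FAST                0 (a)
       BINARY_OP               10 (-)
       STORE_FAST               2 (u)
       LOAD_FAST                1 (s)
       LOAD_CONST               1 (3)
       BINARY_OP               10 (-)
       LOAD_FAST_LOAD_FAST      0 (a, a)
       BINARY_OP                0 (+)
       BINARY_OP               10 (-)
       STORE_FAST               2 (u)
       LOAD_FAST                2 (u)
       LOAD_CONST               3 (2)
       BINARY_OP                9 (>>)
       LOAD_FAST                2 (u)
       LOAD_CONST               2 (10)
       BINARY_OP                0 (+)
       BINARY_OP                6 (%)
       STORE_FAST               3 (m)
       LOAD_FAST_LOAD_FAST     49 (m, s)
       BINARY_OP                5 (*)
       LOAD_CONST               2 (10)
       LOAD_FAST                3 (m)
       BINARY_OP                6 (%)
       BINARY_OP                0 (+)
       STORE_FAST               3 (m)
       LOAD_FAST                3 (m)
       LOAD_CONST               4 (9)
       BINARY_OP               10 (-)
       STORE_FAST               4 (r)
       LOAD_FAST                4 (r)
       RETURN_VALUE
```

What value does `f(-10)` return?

LOAD_FAST a → push -10. Stack: [-10]
LOAD_CONST → push 3. Stack: [-10, 3]
BINARY_OP << → -10 << 3 = -80. Stack: [-80]
LOAD_FAST a → push -10. Stack: [-80, -10]
BINARY_OP * → -80 * -10 = 800. Stack: [800]
STORE_FAST s → s=800. Stack: []
LOAD_FAST a → push -10. Stack: [-10]
LOAD_CONST → push 10. Stack: [-10, 10]
BINARY_OP * → -10 * 10 = -100. Stack: [-100]
LOAD_FAST a → push -10. Stack: [-100, -10]
BINARY_OP - → -100 - -10 = -90. Stack: [-90]
STORE_FAST u → u=-90. Stack: []
LOAD_FAST s → push 800. Stack: [800]
LOAD_CONST → push 3. Stack: [800, 3]
BINARY_OP - → 800 - 3 = 797. Stack: [797]
LOAD_FAST_LOAD_FAST a,a → push -10,-10. Stack: [797, -10, -10]
BINARY_OP + → -10 + -10 = -20. Stack: [797, -20]
BINARY_OP - → 797 - -20 = 817. Stack: [817]
STORE_FAST u → u=817. Stack: []
LOAD_FAST u → push 817. Stack: [817]
LOAD_CONST → push 2. Stack: [817, 2]
BINARY_OP >> → 817 >> 2 = 204. Stack: [204]
LOAD_FAST u → push 817. Stack: [204, 817]
LOAD_CONST → push 10. Stack: [204, 817, 10]
BINARY_OP + → 817 + 10 = 827. Stack: [204, 827]
BINARY_OP % → 204 % 827 = 204. Stack: [204]
STORE_FAST m → m=204. Stack: []
LOAD_FAST_LOAD_FAST m,s → push 204,800. Stack: [204, 800]
BINARY_OP * → 204 * 800 = 163200. Stack: [163200]
LOAD_CONST → push 10. Stack: [163200, 10]
LOAD_FAST m → push 204. Stack: [163200, 10, 204]
BINARY_OP % → 10 % 204 = 10. Stack: [163200, 10]
BINARY_OP + → 163200 + 10 = 163210. Stack: [163210]
STORE_FAST m → m=163210. Stack: []
LOAD_FAST m → push 163210. Stack: [163210]
LOAD_CONST → push 9. Stack: [163210, 9]
BINARY_OP - → 163210 - 9 = 163201. Stack: [163201]
STORE_FAST r → r=163201. Stack: []
LOAD_FAST r → push 163201. Stack: [163201]
RETURN_VALUE → return 163201.

163201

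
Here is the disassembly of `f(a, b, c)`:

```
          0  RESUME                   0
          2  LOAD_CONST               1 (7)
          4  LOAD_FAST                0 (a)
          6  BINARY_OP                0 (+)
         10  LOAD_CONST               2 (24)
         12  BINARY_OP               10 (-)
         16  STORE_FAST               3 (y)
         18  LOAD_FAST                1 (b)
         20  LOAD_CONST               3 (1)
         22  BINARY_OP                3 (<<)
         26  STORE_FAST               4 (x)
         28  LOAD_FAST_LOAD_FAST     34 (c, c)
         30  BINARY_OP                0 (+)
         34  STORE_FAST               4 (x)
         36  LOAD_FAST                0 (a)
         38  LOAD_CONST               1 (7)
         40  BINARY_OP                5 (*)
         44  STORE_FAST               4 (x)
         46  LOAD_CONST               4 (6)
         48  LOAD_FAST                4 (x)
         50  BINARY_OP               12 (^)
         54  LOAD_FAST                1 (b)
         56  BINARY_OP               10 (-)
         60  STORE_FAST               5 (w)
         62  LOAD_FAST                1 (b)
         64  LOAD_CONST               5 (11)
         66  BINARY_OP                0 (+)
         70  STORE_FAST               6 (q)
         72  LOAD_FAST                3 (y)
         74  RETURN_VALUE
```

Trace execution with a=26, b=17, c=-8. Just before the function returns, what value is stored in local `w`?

159

LOAD_CONST → push 7. Stack: [7]
LOAD_FAST a → push 26. Stack: [7, 26]
BINARY_OP + → 7 + 26 = 33. Stack: [33]
LOAD_CONST → push 24. Stack: [33, 24]
BINARY_OP - → 33 - 24 = 9. Stack: [9]
STORE_FAST y → y=9. Stack: []
LOAD_FAST b → push 17. Stack: [17]
LOAD_CONST → push 1. Stack: [17, 1]
BINARY_OP << → 17 << 1 = 34. Stack: [34]
STORE_FAST x → x=34. Stack: []
LOAD_FAST_LOAD_FAST c,c → push -8,-8. Stack: [-8, -8]
BINARY_OP + → -8 + -8 = -16. Stack: [-16]
STORE_FAST x → x=-16. Stack: []
LOAD_FAST a → push 26. Stack: [26]
LOAD_CONST → push 7. Stack: [26, 7]
BINARY_OP * → 26 * 7 = 182. Stack: [182]
STORE_FAST x → x=182. Stack: []
LOAD_CONST → push 6. Stack: [6]
LOAD_FAST x → push 182. Stack: [6, 182]
BINARY_OP ^ → 6 ^ 182 = 176. Stack: [176]
LOAD_FAST b → push 17. Stack: [176, 17]
BINARY_OP - → 176 - 17 = 159. Stack: [159]
STORE_FAST w → w=159. Stack: []
LOAD_FAST b → push 17. Stack: [17]
LOAD_CONST → push 11. Stack: [17, 11]
BINARY_OP + → 17 + 11 = 28. Stack: [28]
STORE_FAST q → q=28. Stack: []
LOAD_FAST y → push 9. Stack: [9]
RETURN_VALUE → return 9.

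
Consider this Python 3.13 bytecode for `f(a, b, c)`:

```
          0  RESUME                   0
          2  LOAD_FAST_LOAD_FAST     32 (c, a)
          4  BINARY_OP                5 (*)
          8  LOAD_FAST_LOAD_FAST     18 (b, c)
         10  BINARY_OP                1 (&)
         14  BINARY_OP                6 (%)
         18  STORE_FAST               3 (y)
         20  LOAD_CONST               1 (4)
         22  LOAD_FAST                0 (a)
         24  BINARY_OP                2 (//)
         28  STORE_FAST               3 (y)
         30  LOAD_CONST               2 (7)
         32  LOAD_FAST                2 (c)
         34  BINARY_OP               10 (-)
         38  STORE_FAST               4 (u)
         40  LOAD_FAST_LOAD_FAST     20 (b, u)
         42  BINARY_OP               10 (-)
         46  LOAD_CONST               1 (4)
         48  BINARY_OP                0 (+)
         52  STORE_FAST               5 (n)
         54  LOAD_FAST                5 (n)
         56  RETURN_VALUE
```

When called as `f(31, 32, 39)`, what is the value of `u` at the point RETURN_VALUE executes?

-32

LOAD_FAST_LOAD_FAST c,a → push 39,31. Stack: [39, 31]
BINARY_OP * → 39 * 31 = 1209. Stack: [1209]
LOAD_FAST_LOAD_FAST b,c → push 32,39. Stack: [1209, 32, 39]
BINARY_OP & → 32 & 39 = 32. Stack: [1209, 32]
BINARY_OP % → 1209 % 32 = 25. Stack: [25]
STORE_FAST y → y=25. Stack: []
LOAD_CONST → push 4. Stack: [4]
LOAD_FAST a → push 31. Stack: [4, 31]
BINARY_OP // → 4 // 31 = 0. Stack: [0]
STORE_FAST y → y=0. Stack: []
LOAD_CONST → push 7. Stack: [7]
LOAD_FAST c → push 39. Stack: [7, 39]
BINARY_OP - → 7 - 39 = -32. Stack: [-32]
STORE_FAST u → u=-32. Stack: []
LOAD_FAST_LOAD_FAST b,u → push 32,-32. Stack: [32, -32]
BINARY_OP - → 32 - -32 = 64. Stack: [64]
LOAD_CONST → push 4. Stack: [64, 4]
BINARY_OP + → 64 + 4 = 68. Stack: [68]
STORE_FAST n → n=68. Stack: []
LOAD_FAST n → push 68. Stack: [68]
RETURN_VALUE → return 68.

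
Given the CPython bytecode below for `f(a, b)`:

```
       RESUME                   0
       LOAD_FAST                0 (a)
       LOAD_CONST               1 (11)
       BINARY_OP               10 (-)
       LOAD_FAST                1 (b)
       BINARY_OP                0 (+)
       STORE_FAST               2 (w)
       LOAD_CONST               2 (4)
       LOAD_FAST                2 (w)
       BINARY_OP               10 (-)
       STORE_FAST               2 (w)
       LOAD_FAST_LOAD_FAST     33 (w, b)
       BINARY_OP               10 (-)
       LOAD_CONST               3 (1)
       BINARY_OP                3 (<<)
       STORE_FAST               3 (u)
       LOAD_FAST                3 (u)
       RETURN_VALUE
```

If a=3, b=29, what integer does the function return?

LOAD_FAST a → push 3. Stack: [3]
LOAD_CONST → push 11. Stack: [3, 11]
BINARY_OP - → 3 - 11 = -8. Stack: [-8]
LOAD_FAST b → push 29. Stack: [-8, 29]
BINARY_OP + → -8 + 29 = 21. Stack: [21]
STORE_FAST w → w=21. Stack: []
LOAD_CONST → push 4. Stack: [4]
LOAD_FAST w → push 21. Stack: [4, 21]
BINARY_OP - → 4 - 21 = -17. Stack: [-17]
STORE_FAST w → w=-17. Stack: []
LOAD_FAST_LOAD_FAST w,b → push -17,29. Stack: [-17, 29]
BINARY_OP - → -17 - 29 = -46. Stack: [-46]
LOAD_CONST → push 1. Stack: [-46, 1]
BINARY_OP << → -46 << 1 = -92. Stack: [-92]
STORE_FAST u → u=-92. Stack: []
LOAD_FAST u → push -92. Stack: [-92]
RETURN_VALUE → return -92.

-92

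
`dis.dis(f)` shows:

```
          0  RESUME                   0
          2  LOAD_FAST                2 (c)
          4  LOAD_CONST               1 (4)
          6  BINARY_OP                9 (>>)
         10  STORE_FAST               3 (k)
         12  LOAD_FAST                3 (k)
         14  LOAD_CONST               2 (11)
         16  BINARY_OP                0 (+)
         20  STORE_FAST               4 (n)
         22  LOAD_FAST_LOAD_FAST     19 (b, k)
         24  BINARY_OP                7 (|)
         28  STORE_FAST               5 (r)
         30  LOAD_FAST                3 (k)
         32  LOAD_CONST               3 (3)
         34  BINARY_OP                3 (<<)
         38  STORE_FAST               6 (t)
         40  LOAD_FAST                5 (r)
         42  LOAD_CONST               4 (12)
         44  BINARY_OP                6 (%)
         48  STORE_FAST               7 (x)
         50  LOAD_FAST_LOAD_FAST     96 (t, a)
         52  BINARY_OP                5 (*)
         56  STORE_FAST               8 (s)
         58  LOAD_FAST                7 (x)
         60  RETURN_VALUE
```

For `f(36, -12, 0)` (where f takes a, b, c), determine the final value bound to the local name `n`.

11

LOAD_FAST c → push 0. Stack: [0]
LOAD_CONST → push 4. Stack: [0, 4]
BINARY_OP >> → 0 >> 4 = 0. Stack: [0]
STORE_FAST k → k=0. Stack: []
LOAD_FAST k → push 0. Stack: [0]
LOAD_CONST → push 11. Stack: [0, 11]
BINARY_OP + → 0 + 11 = 11. Stack: [11]
STORE_FAST n → n=11. Stack: []
LOAD_FAST_LOAD_FAST b,k → push -12,0. Stack: [-12, 0]
BINARY_OP | → -12 | 0 = -12. Stack: [-12]
STORE_FAST r → r=-12. Stack: []
LOAD_FAST k → push 0. Stack: [0]
LOAD_CONST → push 3. Stack: [0, 3]
BINARY_OP << → 0 << 3 = 0. Stack: [0]
STORE_FAST t → t=0. Stack: []
LOAD_FAST r → push -12. Stack: [-12]
LOAD_CONST → push 12. Stack: [-12, 12]
BINARY_OP % → -12 % 12 = 0. Stack: [0]
STORE_FAST x → x=0. Stack: []
LOAD_FAST_LOAD_FAST t,a → push 0,36. Stack: [0, 36]
BINARY_OP * → 0 * 36 = 0. Stack: [0]
STORE_FAST s → s=0. Stack: []
LOAD_FAST x → push 0. Stack: [0]
RETURN_VALUE → return 0.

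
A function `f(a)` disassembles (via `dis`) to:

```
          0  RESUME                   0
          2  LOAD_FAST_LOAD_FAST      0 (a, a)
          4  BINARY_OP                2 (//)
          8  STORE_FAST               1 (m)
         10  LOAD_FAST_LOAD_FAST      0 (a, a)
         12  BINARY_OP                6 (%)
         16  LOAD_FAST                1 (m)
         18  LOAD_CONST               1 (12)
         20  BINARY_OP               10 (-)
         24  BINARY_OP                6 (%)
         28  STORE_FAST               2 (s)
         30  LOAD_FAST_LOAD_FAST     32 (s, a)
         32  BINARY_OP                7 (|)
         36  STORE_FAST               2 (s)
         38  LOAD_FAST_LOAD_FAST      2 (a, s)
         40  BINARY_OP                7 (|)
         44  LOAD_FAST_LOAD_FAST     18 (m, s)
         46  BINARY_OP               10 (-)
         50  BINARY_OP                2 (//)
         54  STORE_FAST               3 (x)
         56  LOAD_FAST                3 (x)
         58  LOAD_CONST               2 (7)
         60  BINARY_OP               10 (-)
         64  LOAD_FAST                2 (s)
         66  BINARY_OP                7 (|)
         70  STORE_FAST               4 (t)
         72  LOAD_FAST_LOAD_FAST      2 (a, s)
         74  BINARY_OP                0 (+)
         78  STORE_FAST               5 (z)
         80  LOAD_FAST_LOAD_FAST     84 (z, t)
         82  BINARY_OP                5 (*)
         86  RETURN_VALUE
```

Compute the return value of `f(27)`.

-54

LOAD_FAST_LOAD_FAST a,a → push 27,27. Stack: [27, 27]
BINARY_OP // → 27 // 27 = 1. Stack: [1]
STORE_FAST m → m=1. Stack: []
LOAD_FAST_LOAD_FAST a,a → push 27,27. Stack: [27, 27]
BINARY_OP % → 27 % 27 = 0. Stack: [0]
LOAD_FAST m → push 1. Stack: [0, 1]
LOAD_CONST → push 12. Stack: [0, 1, 12]
BINARY_OP - → 1 - 12 = -11. Stack: [0, -11]
BINARY_OP % → 0 % -11 = 0. Stack: [0]
STORE_FAST s → s=0. Stack: []
LOAD_FAST_LOAD_FAST s,a → push 0,27. Stack: [0, 27]
BINARY_OP | → 0 | 27 = 27. Stack: [27]
STORE_FAST s → s=27. Stack: []
LOAD_FAST_LOAD_FAST a,s → push 27,27. Stack: [27, 27]
BINARY_OP | → 27 | 27 = 27. Stack: [27]
LOAD_FAST_LOAD_FAST m,s → push 1,27. Stack: [27, 1, 27]
BINARY_OP - → 1 - 27 = -26. Stack: [27, -26]
BINARY_OP // → 27 // -26 = -2. Stack: [-2]
STORE_FAST x → x=-2. Stack: []
LOAD_FAST x → push -2. Stack: [-2]
LOAD_CONST → push 7. Stack: [-2, 7]
BINARY_OP - → -2 - 7 = -9. Stack: [-9]
LOAD_FAST s → push 27. Stack: [-9, 27]
BINARY_OP | → -9 | 27 = -1. Stack: [-1]
STORE_FAST t → t=-1. Stack: []
LOAD_FAST_LOAD_FAST a,s → push 27,27. Stack: [27, 27]
BINARY_OP + → 27 + 27 = 54. Stack: [54]
STORE_FAST z → z=54. Stack: []
LOAD_FAST_LOAD_FAST z,t → push 54,-1. Stack: [54, -1]
BINARY_OP * → 54 * -1 = -54. Stack: [-54]
RETURN_VALUE → return -54.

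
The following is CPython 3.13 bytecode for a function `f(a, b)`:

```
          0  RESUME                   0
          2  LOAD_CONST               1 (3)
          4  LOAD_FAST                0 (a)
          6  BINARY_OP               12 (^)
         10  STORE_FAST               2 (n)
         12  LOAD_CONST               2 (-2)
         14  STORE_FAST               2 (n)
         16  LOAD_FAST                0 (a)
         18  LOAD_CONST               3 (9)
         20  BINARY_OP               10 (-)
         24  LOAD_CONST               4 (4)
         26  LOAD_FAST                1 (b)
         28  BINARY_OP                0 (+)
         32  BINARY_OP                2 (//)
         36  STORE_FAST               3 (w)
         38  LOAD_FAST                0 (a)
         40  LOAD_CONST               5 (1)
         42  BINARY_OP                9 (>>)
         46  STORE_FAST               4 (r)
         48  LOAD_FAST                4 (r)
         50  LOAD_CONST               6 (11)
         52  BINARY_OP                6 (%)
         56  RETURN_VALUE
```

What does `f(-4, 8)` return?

LOAD_CONST → push 3. Stack: [3]
LOAD_FAST a → push -4. Stack: [3, -4]
BINARY_OP ^ → 3 ^ -4 = -1. Stack: [-1]
STORE_FAST n → n=-1. Stack: []
LOAD_CONST → push -2. Stack: [-2]
STORE_FAST n → n=-2. Stack: []
LOAD_FAST a → push -4. Stack: [-4]
LOAD_CONST → push 9. Stack: [-4, 9]
BINARY_OP - → -4 - 9 = -13. Stack: [-13]
LOAD_CONST → push 4. Stack: [-13, 4]
LOAD_FAST b → push 8. Stack: [-13, 4, 8]
BINARY_OP + → 4 + 8 = 12. Stack: [-13, 12]
BINARY_OP // → -13 // 12 = -2. Stack: [-2]
STORE_FAST w → w=-2. Stack: []
LOAD_FAST a → push -4. Stack: [-4]
LOAD_CONST → push 1. Stack: [-4, 1]
BINARY_OP >> → -4 >> 1 = -2. Stack: [-2]
STORE_FAST r → r=-2. Stack: []
LOAD_FAST r → push -2. Stack: [-2]
LOAD_CONST → push 11. Stack: [-2, 11]
BINARY_OP % → -2 % 11 = 9. Stack: [9]
RETURN_VALUE → return 9.

9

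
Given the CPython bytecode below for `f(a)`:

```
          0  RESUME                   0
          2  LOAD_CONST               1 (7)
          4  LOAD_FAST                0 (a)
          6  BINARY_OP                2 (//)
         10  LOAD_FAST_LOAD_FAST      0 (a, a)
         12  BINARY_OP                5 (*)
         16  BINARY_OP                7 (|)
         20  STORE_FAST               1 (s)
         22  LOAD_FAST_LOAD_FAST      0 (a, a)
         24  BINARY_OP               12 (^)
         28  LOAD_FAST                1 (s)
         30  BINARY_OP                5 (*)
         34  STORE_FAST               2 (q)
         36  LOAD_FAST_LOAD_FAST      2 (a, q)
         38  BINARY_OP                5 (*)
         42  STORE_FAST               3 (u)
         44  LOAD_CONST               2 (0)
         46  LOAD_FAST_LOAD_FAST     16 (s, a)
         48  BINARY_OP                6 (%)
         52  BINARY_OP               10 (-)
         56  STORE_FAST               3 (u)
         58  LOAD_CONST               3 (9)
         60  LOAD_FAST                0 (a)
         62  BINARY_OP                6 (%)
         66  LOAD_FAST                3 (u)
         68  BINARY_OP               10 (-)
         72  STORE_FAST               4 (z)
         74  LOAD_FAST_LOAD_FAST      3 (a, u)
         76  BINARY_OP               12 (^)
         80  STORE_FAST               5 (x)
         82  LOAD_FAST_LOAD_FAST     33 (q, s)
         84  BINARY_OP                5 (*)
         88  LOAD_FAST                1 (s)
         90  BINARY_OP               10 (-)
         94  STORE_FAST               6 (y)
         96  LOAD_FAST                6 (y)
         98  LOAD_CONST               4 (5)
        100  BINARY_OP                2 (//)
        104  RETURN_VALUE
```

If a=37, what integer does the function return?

LOAD_CONST → push 7. Stack: [7]
LOAD_FAST a → push 37. Stack: [7, 37]
BINARY_OP // → 7 // 37 = 0. Stack: [0]
LOAD_FAST_LOAD_FAST a,a → push 37,37. Stack: [0, 37, 37]
BINARY_OP * → 37 * 37 = 1369. Stack: [0, 1369]
BINARY_OP | → 0 | 1369 = 1369. Stack: [1369]
STORE_FAST s → s=1369. Stack: []
LOAD_FAST_LOAD_FAST a,a → push 37,37. Stack: [37, 37]
BINARY_OP ^ → 37 ^ 37 = 0. Stack: [0]
LOAD_FAST s → push 1369. Stack: [0, 1369]
BINARY_OP * → 0 * 1369 = 0. Stack: [0]
STORE_FAST q → q=0. Stack: []
LOAD_FAST_LOAD_FAST a,q → push 37,0. Stack: [37, 0]
BINARY_OP * → 37 * 0 = 0. Stack: [0]
STORE_FAST u → u=0. Stack: []
LOAD_CONST → push 0. Stack: [0]
LOAD_FAST_LOAD_FAST s,a → push 1369,37. Stack: [0, 1369, 37]
BINARY_OP % → 1369 % 37 = 0. Stack: [0, 0]
BINARY_OP - → 0 - 0 = 0. Stack: [0]
STORE_FAST u → u=0. Stack: []
LOAD_CONST → push 9. Stack: [9]
LOAD_FAST a → push 37. Stack: [9, 37]
BINARY_OP % → 9 % 37 = 9. Stack: [9]
LOAD_FAST u → push 0. Stack: [9, 0]
BINARY_OP - → 9 - 0 = 9. Stack: [9]
STORE_FAST z → z=9. Stack: []
LOAD_FAST_LOAD_FAST a,u → push 37,0. Stack: [37, 0]
BINARY_OP ^ → 37 ^ 0 = 37. Stack: [37]
STORE_FAST x → x=37. Stack: []
LOAD_FAST_LOAD_FAST q,s → push 0,1369. Stack: [0, 1369]
BINARY_OP * → 0 * 1369 = 0. Stack: [0]
LOAD_FAST s → push 1369. Stack: [0, 1369]
BINARY_OP - → 0 - 1369 = -1369. Stack: [-1369]
STORE_FAST y → y=-1369. Stack: []
LOAD_FAST y → push -1369. Stack: [-1369]
LOAD_CONST → push 5. Stack: [-1369, 5]
BINARY_OP // → -1369 // 5 = -274. Stack: [-274]
RETURN_VALUE → return -274.

-274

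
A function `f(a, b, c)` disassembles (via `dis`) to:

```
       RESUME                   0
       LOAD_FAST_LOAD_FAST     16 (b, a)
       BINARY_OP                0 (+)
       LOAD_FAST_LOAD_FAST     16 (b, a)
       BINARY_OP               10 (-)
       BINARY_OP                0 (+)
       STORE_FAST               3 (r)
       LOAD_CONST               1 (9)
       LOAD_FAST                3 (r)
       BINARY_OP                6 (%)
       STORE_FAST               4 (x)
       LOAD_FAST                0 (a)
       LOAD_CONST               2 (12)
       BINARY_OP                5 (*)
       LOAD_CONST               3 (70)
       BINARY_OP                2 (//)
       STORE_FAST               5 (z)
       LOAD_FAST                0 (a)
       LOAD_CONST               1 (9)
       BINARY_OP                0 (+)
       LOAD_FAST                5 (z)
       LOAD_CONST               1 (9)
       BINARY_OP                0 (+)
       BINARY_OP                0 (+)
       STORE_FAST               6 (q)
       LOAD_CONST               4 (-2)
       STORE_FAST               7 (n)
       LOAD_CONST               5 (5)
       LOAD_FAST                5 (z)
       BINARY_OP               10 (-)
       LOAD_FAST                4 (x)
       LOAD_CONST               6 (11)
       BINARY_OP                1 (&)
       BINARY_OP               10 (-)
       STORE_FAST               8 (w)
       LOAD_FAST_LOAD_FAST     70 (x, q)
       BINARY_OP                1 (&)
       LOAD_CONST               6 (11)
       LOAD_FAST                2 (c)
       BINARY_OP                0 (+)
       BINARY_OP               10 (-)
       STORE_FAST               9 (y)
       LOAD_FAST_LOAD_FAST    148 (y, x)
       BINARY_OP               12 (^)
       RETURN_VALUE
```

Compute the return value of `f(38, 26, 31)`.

-41

LOAD_FAST_LOAD_FAST b,a → push 26,38. Stack: [26, 38]
BINARY_OP + → 26 + 38 = 64. Stack: [64]
LOAD_FAST_LOAD_FAST b,a → push 26,38. Stack: [64, 26, 38]
BINARY_OP - → 26 - 38 = -12. Stack: [64, -12]
BINARY_OP + → 64 + -12 = 52. Stack: [52]
STORE_FAST r → r=52. Stack: []
LOAD_CONST → push 9. Stack: [9]
LOAD_FAST r → push 52. Stack: [9, 52]
BINARY_OP % → 9 % 52 = 9. Stack: [9]
STORE_FAST x → x=9. Stack: []
LOAD_FAST a → push 38. Stack: [38]
LOAD_CONST → push 12. Stack: [38, 12]
BINARY_OP * → 38 * 12 = 456. Stack: [456]
LOAD_CONST → push 70. Stack: [456, 70]
BINARY_OP // → 456 // 70 = 6. Stack: [6]
STORE_FAST z → z=6. Stack: []
LOAD_FAST a → push 38. Stack: [38]
LOAD_CONST → push 9. Stack: [38, 9]
BINARY_OP + → 38 + 9 = 47. Stack: [47]
LOAD_FAST z → push 6. Stack: [47, 6]
LOAD_CONST → push 9. Stack: [47, 6, 9]
BINARY_OP + → 6 + 9 = 15. Stack: [47, 15]
BINARY_OP + → 47 + 15 = 62. Stack: [62]
STORE_FAST q → q=62. Stack: []
LOAD_CONST → push -2. Stack: [-2]
STORE_FAST n → n=-2. Stack: []
LOAD_CONST → push 5. Stack: [5]
LOAD_FAST z → push 6. Stack: [5, 6]
BINARY_OP - → 5 - 6 = -1. Stack: [-1]
LOAD_FAST x → push 9. Stack: [-1, 9]
LOAD_CONST → push 11. Stack: [-1, 9, 11]
BINARY_OP & → 9 & 11 = 9. Stack: [-1, 9]
BINARY_OP - → -1 - 9 = -10. Stack: [-10]
STORE_FAST w → w=-10. Stack: []
LOAD_FAST_LOAD_FAST x,q → push 9,62. Stack: [9, 62]
BINARY_OP & → 9 & 62 = 8. Stack: [8]
LOAD_CONST → push 11. Stack: [8, 11]
LOAD_FAST c → push 31. Stack: [8, 11, 31]
BINARY_OP + → 11 + 31 = 42. Stack: [8, 42]
BINARY_OP - → 8 - 42 = -34. Stack: [-34]
STORE_FAST y → y=-34. Stack: []
LOAD_FAST_LOAD_FAST y,x → push -34,9. Stack: [-34, 9]
BINARY_OP ^ → -34 ^ 9 = -41. Stack: [-41]
RETURN_VALUE → return -41.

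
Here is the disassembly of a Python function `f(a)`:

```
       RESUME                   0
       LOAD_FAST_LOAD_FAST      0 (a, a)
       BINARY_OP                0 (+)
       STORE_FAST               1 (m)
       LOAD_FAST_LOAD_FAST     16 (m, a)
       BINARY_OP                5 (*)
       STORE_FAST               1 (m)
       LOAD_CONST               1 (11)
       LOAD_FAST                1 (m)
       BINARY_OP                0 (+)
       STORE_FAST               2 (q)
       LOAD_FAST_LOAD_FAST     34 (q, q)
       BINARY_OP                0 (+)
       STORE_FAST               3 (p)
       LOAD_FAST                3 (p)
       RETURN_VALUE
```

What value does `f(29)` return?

3386

LOAD_FAST_LOAD_FAST a,a → push 29,29. Stack: [29, 29]
BINARY_OP + → 29 + 29 = 58. Stack: [58]
STORE_FAST m → m=58. Stack: []
LOAD_FAST_LOAD_FAST m,a → push 58,29. Stack: [58, 29]
BINARY_OP * → 58 * 29 = 1682. Stack: [1682]
STORE_FAST m → m=1682. Stack: []
LOAD_CONST → push 11. Stack: [11]
LOAD_FAST m → push 1682. Stack: [11, 1682]
BINARY_OP + → 11 + 1682 = 1693. Stack: [1693]
STORE_FAST q → q=1693. Stack: []
LOAD_FAST_LOAD_FAST q,q → push 1693,1693. Stack: [1693, 1693]
BINARY_OP + → 1693 + 1693 = 3386. Stack: [3386]
STORE_FAST p → p=3386. Stack: []
LOAD_FAST p → push 3386. Stack: [3386]
RETURN_VALUE → return 3386.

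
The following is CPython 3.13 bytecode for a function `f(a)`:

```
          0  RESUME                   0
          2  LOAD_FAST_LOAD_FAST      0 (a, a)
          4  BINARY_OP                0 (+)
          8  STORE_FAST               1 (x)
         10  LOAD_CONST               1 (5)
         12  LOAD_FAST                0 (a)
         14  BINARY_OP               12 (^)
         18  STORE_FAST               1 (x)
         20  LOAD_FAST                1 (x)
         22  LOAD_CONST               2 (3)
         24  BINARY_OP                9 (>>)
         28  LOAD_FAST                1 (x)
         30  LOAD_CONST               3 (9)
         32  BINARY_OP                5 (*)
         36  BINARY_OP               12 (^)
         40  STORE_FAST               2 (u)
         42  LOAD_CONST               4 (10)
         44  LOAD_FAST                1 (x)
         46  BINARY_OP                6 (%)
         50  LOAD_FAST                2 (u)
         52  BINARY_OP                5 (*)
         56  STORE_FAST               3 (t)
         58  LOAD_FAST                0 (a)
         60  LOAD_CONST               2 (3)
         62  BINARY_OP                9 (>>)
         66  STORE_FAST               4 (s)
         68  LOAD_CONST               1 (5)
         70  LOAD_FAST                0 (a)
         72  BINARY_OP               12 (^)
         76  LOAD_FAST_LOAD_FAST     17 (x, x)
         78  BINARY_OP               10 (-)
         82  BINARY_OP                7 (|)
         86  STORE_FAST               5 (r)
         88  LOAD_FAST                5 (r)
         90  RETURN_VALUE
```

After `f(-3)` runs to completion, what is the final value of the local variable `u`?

71

LOAD_FAST_LOAD_FAST a,a → push -3,-3. Stack: [-3, -3]
BINARY_OP + → -3 + -3 = -6. Stack: [-6]
STORE_FAST x → x=-6. Stack: []
LOAD_CONST → push 5. Stack: [5]
LOAD_FAST a → push -3. Stack: [5, -3]
BINARY_OP ^ → 5 ^ -3 = -8. Stack: [-8]
STORE_FAST x → x=-8. Stack: []
LOAD_FAST x → push -8. Stack: [-8]
LOAD_CONST → push 3. Stack: [-8, 3]
BINARY_OP >> → -8 >> 3 = -1. Stack: [-1]
LOAD_FAST x → push -8. Stack: [-1, -8]
LOAD_CONST → push 9. Stack: [-1, -8, 9]
BINARY_OP * → -8 * 9 = -72. Stack: [-1, -72]
BINARY_OP ^ → -1 ^ -72 = 71. Stack: [71]
STORE_FAST u → u=71. Stack: []
LOAD_CONST → push 10. Stack: [10]
LOAD_FAST x → push -8. Stack: [10, -8]
BINARY_OP % → 10 % -8 = -6. Stack: [-6]
LOAD_FAST u → push 71. Stack: [-6, 71]
BINARY_OP * → -6 * 71 = -426. Stack: [-426]
STORE_FAST t → t=-426. Stack: []
LOAD_FAST a → push -3. Stack: [-3]
LOAD_CONST → push 3. Stack: [-3, 3]
BINARY_OP >> → -3 >> 3 = -1. Stack: [-1]
STORE_FAST s → s=-1. Stack: []
LOAD_CONST → push 5. Stack: [5]
LOAD_FAST a → push -3. Stack: [5, -3]
BINARY_OP ^ → 5 ^ -3 = -8. Stack: [-8]
LOAD_FAST_LOAD_FAST x,x → push -8,-8. Stack: [-8, -8, -8]
BINARY_OP - → -8 - -8 = 0. Stack: [-8, 0]
BINARY_OP | → -8 | 0 = -8. Stack: [-8]
STORE_FAST r → r=-8. Stack: []
LOAD_FAST r → push -8. Stack: [-8]
RETURN_VALUE → return -8.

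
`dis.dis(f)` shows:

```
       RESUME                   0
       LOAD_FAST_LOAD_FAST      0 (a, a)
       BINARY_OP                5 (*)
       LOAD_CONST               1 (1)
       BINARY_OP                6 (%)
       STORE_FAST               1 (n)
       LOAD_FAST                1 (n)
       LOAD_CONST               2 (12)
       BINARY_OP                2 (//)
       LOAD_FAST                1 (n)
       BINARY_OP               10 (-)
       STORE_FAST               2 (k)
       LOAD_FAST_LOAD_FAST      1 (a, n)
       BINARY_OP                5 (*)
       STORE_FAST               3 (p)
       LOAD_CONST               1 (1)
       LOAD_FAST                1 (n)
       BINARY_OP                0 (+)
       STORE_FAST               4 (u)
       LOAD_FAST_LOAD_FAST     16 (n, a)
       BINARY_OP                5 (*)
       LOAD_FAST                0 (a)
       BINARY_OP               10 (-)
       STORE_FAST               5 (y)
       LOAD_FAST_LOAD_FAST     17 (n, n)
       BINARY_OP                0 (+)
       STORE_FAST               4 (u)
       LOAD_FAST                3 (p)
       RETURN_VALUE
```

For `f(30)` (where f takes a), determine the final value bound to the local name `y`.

-30

LOAD_FAST_LOAD_FAST a,a → push 30,30. Stack: [30, 30]
BINARY_OP * → 30 * 30 = 900. Stack: [900]
LOAD_CONST → push 1. Stack: [900, 1]
BINARY_OP % → 900 % 1 = 0. Stack: [0]
STORE_FAST n → n=0. Stack: []
LOAD_FAST n → push 0. Stack: [0]
LOAD_CONST → push 12. Stack: [0, 12]
BINARY_OP // → 0 // 12 = 0. Stack: [0]
LOAD_FAST n → push 0. Stack: [0, 0]
BINARY_OP - → 0 - 0 = 0. Stack: [0]
STORE_FAST k → k=0. Stack: []
LOAD_FAST_LOAD_FAST a,n → push 30,0. Stack: [30, 0]
BINARY_OP * → 30 * 0 = 0. Stack: [0]
STORE_FAST p → p=0. Stack: []
LOAD_CONST → push 1. Stack: [1]
LOAD_FAST n → push 0. Stack: [1, 0]
BINARY_OP + → 1 + 0 = 1. Stack: [1]
STORE_FAST u → u=1. Stack: []
LOAD_FAST_LOAD_FAST n,a → push 0,30. Stack: [0, 30]
BINARY_OP * → 0 * 30 = 0. Stack: [0]
LOAD_FAST a → push 30. Stack: [0, 30]
BINARY_OP - → 0 - 30 = -30. Stack: [-30]
STORE_FAST y → y=-30. Stack: []
LOAD_FAST_LOAD_FAST n,n → push 0,0. Stack: [0, 0]
BINARY_OP + → 0 + 0 = 0. Stack: [0]
STORE_FAST u → u=0. Stack: []
LOAD_FAST p → push 0. Stack: [0]
RETURN_VALUE → return 0.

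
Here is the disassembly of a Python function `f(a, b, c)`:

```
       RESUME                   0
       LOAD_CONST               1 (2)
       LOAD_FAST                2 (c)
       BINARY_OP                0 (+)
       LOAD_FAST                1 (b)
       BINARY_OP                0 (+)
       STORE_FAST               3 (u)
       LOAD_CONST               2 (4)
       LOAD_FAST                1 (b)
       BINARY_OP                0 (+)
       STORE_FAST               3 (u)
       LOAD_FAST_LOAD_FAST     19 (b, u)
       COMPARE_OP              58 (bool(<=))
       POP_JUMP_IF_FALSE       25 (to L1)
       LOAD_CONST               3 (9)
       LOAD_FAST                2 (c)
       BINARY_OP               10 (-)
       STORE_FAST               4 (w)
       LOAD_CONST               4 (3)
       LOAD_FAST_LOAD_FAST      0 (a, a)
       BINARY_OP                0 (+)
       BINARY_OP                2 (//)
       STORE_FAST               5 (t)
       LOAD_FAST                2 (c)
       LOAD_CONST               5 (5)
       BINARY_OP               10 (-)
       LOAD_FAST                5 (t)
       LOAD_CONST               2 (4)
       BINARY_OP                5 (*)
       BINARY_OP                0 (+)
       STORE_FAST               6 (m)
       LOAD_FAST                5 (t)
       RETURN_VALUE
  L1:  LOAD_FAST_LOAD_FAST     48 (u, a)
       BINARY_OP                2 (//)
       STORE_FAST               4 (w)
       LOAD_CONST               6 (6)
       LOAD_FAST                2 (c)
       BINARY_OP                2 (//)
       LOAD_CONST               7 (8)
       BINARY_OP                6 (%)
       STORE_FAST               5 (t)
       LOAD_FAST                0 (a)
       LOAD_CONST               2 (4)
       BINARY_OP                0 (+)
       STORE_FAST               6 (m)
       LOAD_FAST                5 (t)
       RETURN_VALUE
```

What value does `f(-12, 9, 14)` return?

LOAD_CONST → push 2. Stack: [2]
LOAD_FAST c → push 14. Stack: [2, 14]
BINARY_OP + → 2 + 14 = 16. Stack: [16]
LOAD_FAST b → push 9. Stack: [16, 9]
BINARY_OP + → 16 + 9 = 25. Stack: [25]
STORE_FAST u → u=25. Stack: []
LOAD_CONST → push 4. Stack: [4]
LOAD_FAST b → push 9. Stack: [4, 9]
BINARY_OP + → 4 + 9 = 13. Stack: [13]
STORE_FAST u → u=13. Stack: []
LOAD_FAST_LOAD_FAST b,u → push 9,13. Stack: [9, 13]
COMPARE_OP bool(<=) → 9 vs 13 = True. Stack: [True]
POP_JUMP_IF_FALSE → pop True; no jump. Stack: []
LOAD_CONST → push 9. Stack: [9]
LOAD_FAST c → push 14. Stack: [9, 14]
BINARY_OP - → 9 - 14 = -5. Stack: [-5]
STORE_FAST w → w=-5. Stack: []
LOAD_CONST → push 3. Stack: [3]
LOAD_FAST_LOAD_FAST a,a → push -12,-12. Stack: [3, -12, -12]
BINARY_OP + → -12 + -12 = -24. Stack: [3, -24]
BINARY_OP // → 3 // -24 = -1. Stack: [-1]
STORE_FAST t → t=-1. Stack: []
LOAD_FAST c → push 14. Stack: [14]
LOAD_CONST → push 5. Stack: [14, 5]
BINARY_OP - → 14 - 5 = 9. Stack: [9]
LOAD_FAST t → push -1. Stack: [9, -1]
LOAD_CONST → push 4. Stack: [9, -1, 4]
BINARY_OP * → -1 * 4 = -4. Stack: [9, -4]
BINARY_OP + → 9 + -4 = 5. Stack: [5]
STORE_FAST m → m=5. Stack: []
LOAD_FAST t → push -1. Stack: [-1]
RETURN_VALUE → return -1.

-1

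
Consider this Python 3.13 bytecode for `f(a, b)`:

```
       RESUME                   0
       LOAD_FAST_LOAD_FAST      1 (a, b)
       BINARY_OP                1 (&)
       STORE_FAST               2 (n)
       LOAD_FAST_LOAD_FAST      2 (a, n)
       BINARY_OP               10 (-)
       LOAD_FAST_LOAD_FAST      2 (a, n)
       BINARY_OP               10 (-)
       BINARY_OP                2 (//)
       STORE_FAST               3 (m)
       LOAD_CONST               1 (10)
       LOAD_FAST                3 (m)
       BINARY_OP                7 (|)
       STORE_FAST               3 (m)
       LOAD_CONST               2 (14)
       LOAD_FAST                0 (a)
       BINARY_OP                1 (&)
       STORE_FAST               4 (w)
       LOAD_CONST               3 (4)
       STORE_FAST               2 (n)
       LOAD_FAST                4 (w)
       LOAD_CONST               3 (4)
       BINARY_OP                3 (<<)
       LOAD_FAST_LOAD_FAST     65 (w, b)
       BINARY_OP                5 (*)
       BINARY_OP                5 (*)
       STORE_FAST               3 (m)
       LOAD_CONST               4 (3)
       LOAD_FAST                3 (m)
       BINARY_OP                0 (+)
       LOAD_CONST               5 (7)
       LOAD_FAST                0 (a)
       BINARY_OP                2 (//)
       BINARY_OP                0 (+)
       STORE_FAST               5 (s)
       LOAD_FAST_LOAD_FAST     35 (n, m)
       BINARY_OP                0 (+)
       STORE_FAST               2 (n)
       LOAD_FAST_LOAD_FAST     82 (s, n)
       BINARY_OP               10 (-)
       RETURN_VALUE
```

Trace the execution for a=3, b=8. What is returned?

LOAD_FAST_LOAD_FAST a,b → push 3,8. Stack: [3, 8]
BINARY_OP & → 3 & 8 = 0. Stack: [0]
STORE_FAST n → n=0. Stack: []
LOAD_FAST_LOAD_FAST a,n → push 3,0. Stack: [3, 0]
BINARY_OP - → 3 - 0 = 3. Stack: [3]
LOAD_FAST_LOAD_FAST a,n → push 3,0. Stack: [3, 3, 0]
BINARY_OP - → 3 - 0 = 3. Stack: [3, 3]
BINARY_OP // → 3 // 3 = 1. Stack: [1]
STORE_FAST m → m=1. Stack: []
LOAD_CONST → push 10. Stack: [10]
LOAD_FAST m → push 1. Stack: [10, 1]
BINARY_OP | → 10 | 1 = 11. Stack: [11]
STORE_FAST m → m=11. Stack: []
LOAD_CONST → push 14. Stack: [14]
LOAD_FAST a → push 3. Stack: [14, 3]
BINARY_OP & → 14 & 3 = 2. Stack: [2]
STORE_FAST w → w=2. Stack: []
LOAD_CONST → push 4. Stack: [4]
STORE_FAST n → n=4. Stack: []
LOAD_FAST w → push 2. Stack: [2]
LOAD_CONST → push 4. Stack: [2, 4]
BINARY_OP << → 2 << 4 = 32. Stack: [32]
LOAD_FAST_LOAD_FAST w,b → push 2,8. Stack: [32, 2, 8]
BINARY_OP * → 2 * 8 = 16. Stack: [32, 16]
BINARY_OP * → 32 * 16 = 512. Stack: [512]
STORE_FAST m → m=512. Stack: []
LOAD_CONST → push 3. Stack: [3]
LOAD_FAST m → push 512. Stack: [3, 512]
BINARY_OP + → 3 + 512 = 515. Stack: [515]
LOAD_CONST → push 7. Stack: [515, 7]
LOAD_FAST a → push 3. Stack: [515, 7, 3]
BINARY_OP // → 7 // 3 = 2. Stack: [515, 2]
BINARY_OP + → 515 + 2 = 517. Stack: [517]
STORE_FAST s → s=517. Stack: []
LOAD_FAST_LOAD_FAST n,m → push 4,512. Stack: [4, 512]
BINARY_OP + → 4 + 512 = 516. Stack: [516]
STORE_FAST n → n=516. Stack: []
LOAD_FAST_LOAD_FAST s,n → push 517,516. Stack: [517, 516]
BINARY_OP - → 517 - 516 = 1. Stack: [1]
RETURN_VALUE → return 1.

1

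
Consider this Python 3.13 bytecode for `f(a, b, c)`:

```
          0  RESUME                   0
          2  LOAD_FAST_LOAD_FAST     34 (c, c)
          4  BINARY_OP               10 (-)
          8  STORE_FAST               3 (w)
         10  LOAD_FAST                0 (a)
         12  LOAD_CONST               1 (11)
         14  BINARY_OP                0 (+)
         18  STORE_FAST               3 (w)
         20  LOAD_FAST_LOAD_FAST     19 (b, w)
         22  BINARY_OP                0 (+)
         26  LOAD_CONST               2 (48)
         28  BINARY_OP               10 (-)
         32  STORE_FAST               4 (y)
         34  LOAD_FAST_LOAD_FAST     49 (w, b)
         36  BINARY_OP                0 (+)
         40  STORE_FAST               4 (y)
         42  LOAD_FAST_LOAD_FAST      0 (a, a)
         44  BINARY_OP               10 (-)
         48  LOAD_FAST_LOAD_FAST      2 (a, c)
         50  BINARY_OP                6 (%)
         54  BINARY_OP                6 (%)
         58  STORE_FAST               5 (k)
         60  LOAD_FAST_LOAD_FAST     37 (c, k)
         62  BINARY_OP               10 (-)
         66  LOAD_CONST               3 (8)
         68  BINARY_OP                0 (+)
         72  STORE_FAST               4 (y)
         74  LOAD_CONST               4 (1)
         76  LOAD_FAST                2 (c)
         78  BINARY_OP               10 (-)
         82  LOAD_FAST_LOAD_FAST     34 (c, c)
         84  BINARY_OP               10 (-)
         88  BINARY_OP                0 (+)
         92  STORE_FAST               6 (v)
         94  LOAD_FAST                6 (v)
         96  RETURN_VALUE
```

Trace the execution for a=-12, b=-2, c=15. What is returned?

-14

LOAD_FAST_LOAD_FAST c,c → push 15,15. Stack: [15, 15]
BINARY_OP - → 15 - 15 = 0. Stack: [0]
STORE_FAST w → w=0. Stack: []
LOAD_FAST a → push -12. Stack: [-12]
LOAD_CONST → push 11. Stack: [-12, 11]
BINARY_OP + → -12 + 11 = -1. Stack: [-1]
STORE_FAST w → w=-1. Stack: []
LOAD_FAST_LOAD_FAST b,w → push -2,-1. Stack: [-2, -1]
BINARY_OP + → -2 + -1 = -3. Stack: [-3]
LOAD_CONST → push 48. Stack: [-3, 48]
BINARY_OP - → -3 - 48 = -51. Stack: [-51]
STORE_FAST y → y=-51. Stack: []
LOAD_FAST_LOAD_FAST w,b → push -1,-2. Stack: [-1, -2]
BINARY_OP + → -1 + -2 = -3. Stack: [-3]
STORE_FAST y → y=-3. Stack: []
LOAD_FAST_LOAD_FAST a,a → push -12,-12. Stack: [-12, -12]
BINARY_OP - → -12 - -12 = 0. Stack: [0]
LOAD_FAST_LOAD_FAST a,c → push -12,15. Stack: [0, -12, 15]
BINARY_OP % → -12 % 15 = 3. Stack: [0, 3]
BINARY_OP % → 0 % 3 = 0. Stack: [0]
STORE_FAST k → k=0. Stack: []
LOAD_FAST_LOAD_FAST c,k → push 15,0. Stack: [15, 0]
BINARY_OP - → 15 - 0 = 15. Stack: [15]
LOAD_CONST → push 8. Stack: [15, 8]
BINARY_OP + → 15 + 8 = 23. Stack: [23]
STORE_FAST y → y=23. Stack: []
LOAD_CONST → push 1. Stack: [1]
LOAD_FAST c → push 15. Stack: [1, 15]
BINARY_OP - → 1 - 15 = -14. Stack: [-14]
LOAD_FAST_LOAD_FAST c,c → push 15,15. Stack: [-14, 15, 15]
BINARY_OP - → 15 - 15 = 0. Stack: [-14, 0]
BINARY_OP + → -14 + 0 = -14. Stack: [-14]
STORE_FAST v → v=-14. Stack: []
LOAD_FAST v → push -14. Stack: [-14]
RETURN_VALUE → return -14.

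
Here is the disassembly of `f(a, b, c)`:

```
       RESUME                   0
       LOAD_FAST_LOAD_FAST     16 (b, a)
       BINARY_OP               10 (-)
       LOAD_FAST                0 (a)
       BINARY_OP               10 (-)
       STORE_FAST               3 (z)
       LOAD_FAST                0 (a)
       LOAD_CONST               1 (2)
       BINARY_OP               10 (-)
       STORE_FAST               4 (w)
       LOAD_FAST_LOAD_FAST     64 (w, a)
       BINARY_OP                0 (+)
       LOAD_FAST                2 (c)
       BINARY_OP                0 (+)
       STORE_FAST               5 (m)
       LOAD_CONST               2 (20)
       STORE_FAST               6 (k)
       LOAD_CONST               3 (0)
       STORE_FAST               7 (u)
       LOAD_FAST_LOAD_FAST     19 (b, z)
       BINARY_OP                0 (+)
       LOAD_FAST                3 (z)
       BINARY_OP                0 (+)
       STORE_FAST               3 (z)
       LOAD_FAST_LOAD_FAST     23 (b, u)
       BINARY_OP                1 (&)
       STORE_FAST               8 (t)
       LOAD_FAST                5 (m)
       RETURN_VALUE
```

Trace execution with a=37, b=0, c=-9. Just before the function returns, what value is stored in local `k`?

20

LOAD_FAST_LOAD_FAST b,a → push 0,37. Stack: [0, 37]
BINARY_OP - → 0 - 37 = -37. Stack: [-37]
LOAD_FAST a → push 37. Stack: [-37, 37]
BINARY_OP - → -37 - 37 = -74. Stack: [-74]
STORE_FAST z → z=-74. Stack: []
LOAD_FAST a → push 37. Stack: [37]
LOAD_CONST → push 2. Stack: [37, 2]
BINARY_OP - → 37 - 2 = 35. Stack: [35]
STORE_FAST w → w=35. Stack: []
LOAD_FAST_LOAD_FAST w,a → push 35,37. Stack: [35, 37]
BINARY_OP + → 35 + 37 = 72. Stack: [72]
LOAD_FAST c → push -9. Stack: [72, -9]
BINARY_OP + → 72 + -9 = 63. Stack: [63]
STORE_FAST m → m=63. Stack: []
LOAD_CONST → push 20. Stack: [20]
STORE_FAST k → k=20. Stack: []
LOAD_CONST → push 0. Stack: [0]
STORE_FAST u → u=0. Stack: []
LOAD_FAST_LOAD_FAST b,z → push 0,-74. Stack: [0, -74]
BINARY_OP + → 0 + -74 = -74. Stack: [-74]
LOAD_FAST z → push -74. Stack: [-74, -74]
BINARY_OP + → -74 + -74 = -148. Stack: [-148]
STORE_FAST z → z=-148. Stack: []
LOAD_FAST_LOAD_FAST b,u → push 0,0. Stack: [0, 0]
BINARY_OP & → 0 & 0 = 0. Stack: [0]
STORE_FAST t → t=0. Stack: []
LOAD_FAST m → push 63. Stack: [63]
RETURN_VALUE → return 63.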